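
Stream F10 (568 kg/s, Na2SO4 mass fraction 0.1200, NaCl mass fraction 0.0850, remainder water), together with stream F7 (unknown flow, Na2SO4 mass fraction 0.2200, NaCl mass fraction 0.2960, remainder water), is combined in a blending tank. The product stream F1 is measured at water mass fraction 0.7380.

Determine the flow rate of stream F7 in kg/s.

127.5 kg/s

Let F7 be the unknown flow. Total out = 568 + F7.
water balance: 451.56 + 0.484·F7 = 0.738·(568 + F7)
(0.484 − 0.738)·F7 = 0.738×568 − 451.56 = -32.376
F7 = -32.376 / -0.254 = 127.46 kg/s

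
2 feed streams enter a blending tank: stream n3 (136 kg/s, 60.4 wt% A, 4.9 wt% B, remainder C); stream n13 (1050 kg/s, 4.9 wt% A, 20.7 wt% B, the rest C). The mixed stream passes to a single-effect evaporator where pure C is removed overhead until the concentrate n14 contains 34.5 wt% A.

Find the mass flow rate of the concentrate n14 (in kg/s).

A entering = 136×0.604 + 1050×0.049 = 133.59 kg/s.
All A reports to n14, so n14 = 133.59/0.345 = 387.23 kg/s.

387.2 kg/s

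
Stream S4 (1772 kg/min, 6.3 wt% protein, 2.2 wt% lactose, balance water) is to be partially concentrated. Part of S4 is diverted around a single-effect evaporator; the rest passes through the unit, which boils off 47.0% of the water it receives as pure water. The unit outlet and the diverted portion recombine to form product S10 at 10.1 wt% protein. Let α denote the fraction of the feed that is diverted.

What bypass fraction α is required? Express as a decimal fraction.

All 1772×0.063 = 111.64 kg/min of protein reaches S10, so S10 = 111.64/0.101 = 1105.3 kg/min and vapour = 666.69 kg/min.
The evaporator receives (1−α)·1772 of feed at 0.915 water and removes 0.470 of that water:
0.470×0.915×(1−α)×1772 = 666.69
(1−α) = 666.69/762.05 = 0.8749;  α = 0.1251.

0.125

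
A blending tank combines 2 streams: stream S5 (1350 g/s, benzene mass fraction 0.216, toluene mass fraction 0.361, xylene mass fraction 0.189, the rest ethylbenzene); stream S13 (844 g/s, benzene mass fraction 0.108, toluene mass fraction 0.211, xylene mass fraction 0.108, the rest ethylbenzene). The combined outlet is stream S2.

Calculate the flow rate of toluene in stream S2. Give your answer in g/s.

toluene out = toluene in = 1350×0.361 + 844×0.211 = 665.43 g/s.

665.4 g/s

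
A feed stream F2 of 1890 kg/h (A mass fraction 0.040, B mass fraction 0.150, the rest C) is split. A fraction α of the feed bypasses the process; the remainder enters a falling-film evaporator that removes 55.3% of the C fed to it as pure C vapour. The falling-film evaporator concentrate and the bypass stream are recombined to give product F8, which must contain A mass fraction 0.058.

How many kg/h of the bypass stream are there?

All 1890×0.040 = 75.6 kg/h of A reaches F8, so F8 = 75.6/0.058 = 1303.4 kg/h and vapour = 586.55 kg/h.
The evaporator receives (1−α)·1890 of feed at 0.810 C and removes 0.553 of that C:
0.553×0.810×(1−α)×1890 = 586.55
(1−α) = 586.55/846.59 = 0.6928;  α = 0.3072.
Bypass flow = 0.3072×1890 = 580.53 kg/h.

580.5 kg/h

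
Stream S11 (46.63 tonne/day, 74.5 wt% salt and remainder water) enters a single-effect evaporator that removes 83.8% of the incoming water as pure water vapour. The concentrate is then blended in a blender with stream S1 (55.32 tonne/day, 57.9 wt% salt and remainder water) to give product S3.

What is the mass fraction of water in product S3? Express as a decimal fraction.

Vapour removed = 0.838×0.255×46.63 = 9.9644 tonne/day; concentrate = 36.666 tonne/day.
water reaching the mixer = 1.9263 (from concentrate) + 55.32×0.421 = 25.216 tonne/day.
Product flow = 36.666 + 55.32 = 91.986 tonne/day; water fraction = 0.274.

0.274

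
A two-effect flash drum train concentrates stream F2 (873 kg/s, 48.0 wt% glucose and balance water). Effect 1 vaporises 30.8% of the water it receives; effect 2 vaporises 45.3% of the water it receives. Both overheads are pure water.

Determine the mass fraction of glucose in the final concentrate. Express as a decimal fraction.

0.709

water in feed = 873×0.520 = 453.96 kg/s.
After stage 1: water left = (1−0.308)×453.96 = 314.14; stream total = 733.18 kg/s.
After stage 2: water left = (1−0.453)×314.14 = 171.83; final concentrate = 590.87 kg/s.
glucose fraction = 419.04/590.87 = 0.709.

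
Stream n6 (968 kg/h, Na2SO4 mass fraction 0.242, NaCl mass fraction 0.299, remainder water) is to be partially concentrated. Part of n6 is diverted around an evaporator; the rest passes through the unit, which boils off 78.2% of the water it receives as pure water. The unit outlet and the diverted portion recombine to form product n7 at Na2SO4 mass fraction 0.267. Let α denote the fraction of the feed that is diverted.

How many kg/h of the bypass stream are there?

715.5 kg/h

All 968×0.242 = 234.26 kg/h of Na2SO4 reaches n7, so n7 = 234.26/0.267 = 877.36 kg/h and vapour = 90.637 kg/h.
The evaporator receives (1−α)·968 of feed at 0.459 water and removes 0.782 of that water:
0.782×0.459×(1−α)×968 = 90.637
(1−α) = 90.637/347.45 = 0.2609;  α = 0.7391.
Bypass flow = 0.7391×968 = 715.49 kg/h.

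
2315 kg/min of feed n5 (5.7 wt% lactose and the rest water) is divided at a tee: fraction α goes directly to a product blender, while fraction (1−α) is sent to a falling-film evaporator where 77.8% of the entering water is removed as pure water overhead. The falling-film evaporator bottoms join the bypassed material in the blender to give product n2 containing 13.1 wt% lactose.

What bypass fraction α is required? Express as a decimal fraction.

0.230

All 2315×0.057 = 131.96 kg/min of lactose reaches n2, so n2 = 131.96/0.131 = 1007.3 kg/min and vapour = 1307.7 kg/min.
The evaporator receives (1−α)·2315 of feed at 0.943 water and removes 0.778 of that water:
0.778×0.943×(1−α)×2315 = 1307.7
(1−α) = 1307.7/1698.4 = 0.7700;  α = 0.2300.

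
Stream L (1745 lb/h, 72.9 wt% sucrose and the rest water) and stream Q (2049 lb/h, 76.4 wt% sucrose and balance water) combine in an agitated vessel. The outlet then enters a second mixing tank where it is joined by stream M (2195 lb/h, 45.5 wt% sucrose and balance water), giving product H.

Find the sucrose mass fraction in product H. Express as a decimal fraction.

Overall, product flow = 5989 lb/h.
sucrose in = 1745×0.729 + 2049×0.764 + 2195×0.455 = 3836.3 lb/h.
sucrose fraction in H = 0.6406.

0.6406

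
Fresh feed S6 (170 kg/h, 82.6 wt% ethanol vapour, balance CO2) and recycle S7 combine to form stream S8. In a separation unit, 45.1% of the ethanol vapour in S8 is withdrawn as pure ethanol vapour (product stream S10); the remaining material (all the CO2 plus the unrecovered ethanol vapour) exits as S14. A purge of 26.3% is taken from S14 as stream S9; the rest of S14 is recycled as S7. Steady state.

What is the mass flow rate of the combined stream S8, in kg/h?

CO2 enters only via S6 and leaves only via the purge: 170×0.174 = 0.263×(CO2 in S14), and the separation unit passes all CO2, so CO2 in S8 = CO2 in S14 = 112.47 kg/h.
ethanol vapour in S8: m_A = 170×0.826 + (1−0.263)·(1−0.451)·m_A, so m_A = 140.42/0.5954 = 235.85 kg/h.
S8 = 235.85 + 112.47 = 348.32 kg/h.

348.3 kg/h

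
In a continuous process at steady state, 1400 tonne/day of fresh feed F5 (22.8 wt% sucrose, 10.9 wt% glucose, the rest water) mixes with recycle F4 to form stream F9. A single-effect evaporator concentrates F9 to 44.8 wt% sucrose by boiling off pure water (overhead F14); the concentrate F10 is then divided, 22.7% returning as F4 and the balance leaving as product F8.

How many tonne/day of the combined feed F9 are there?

Overall sucrose balance (none leaves overhead): sucrose in fresh feed = sucrose in product, i.e. 1400×0.228 = (1−0.227)·F10·0.448.
F10 = 319.2/(0.448×0.773) = 921.73 tonne/day.
Recycle F4 = 0.227×921.73 = 209.23 tonne/day.
Combined feed F9 = 1400 + 209.23 = 1609.2 tonne/day.

1609 tonne/day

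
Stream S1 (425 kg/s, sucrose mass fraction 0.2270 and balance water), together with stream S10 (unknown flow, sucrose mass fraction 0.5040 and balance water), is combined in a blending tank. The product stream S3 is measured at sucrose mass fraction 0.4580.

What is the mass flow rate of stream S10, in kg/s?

Let S10 be the unknown flow. Total out = 425 + S10.
sucrose balance: 96.475 + 0.504·S10 = 0.458·(425 + S10)
(0.504 − 0.458)·S10 = 0.458×425 − 96.475 = 98.175
S10 = 98.175 / 0.046 = 2134.2 kg/s

2134 kg/s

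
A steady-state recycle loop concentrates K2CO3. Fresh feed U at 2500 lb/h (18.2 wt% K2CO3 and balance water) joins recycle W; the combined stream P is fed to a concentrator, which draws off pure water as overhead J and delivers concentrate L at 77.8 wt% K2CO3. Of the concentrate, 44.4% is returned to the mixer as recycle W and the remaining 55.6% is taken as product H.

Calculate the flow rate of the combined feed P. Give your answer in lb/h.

2967 lb/h

Overall K2CO3 balance (none leaves overhead): K2CO3 in fresh feed = K2CO3 in product, i.e. 2500×0.182 = (1−0.444)·L·0.778.
L = 455/(0.778×0.556) = 1051.9 lb/h.
Recycle W = 0.444×1051.9 = 467.02 lb/h.
Combined feed P = 2500 + 467.02 = 2967 lb/h.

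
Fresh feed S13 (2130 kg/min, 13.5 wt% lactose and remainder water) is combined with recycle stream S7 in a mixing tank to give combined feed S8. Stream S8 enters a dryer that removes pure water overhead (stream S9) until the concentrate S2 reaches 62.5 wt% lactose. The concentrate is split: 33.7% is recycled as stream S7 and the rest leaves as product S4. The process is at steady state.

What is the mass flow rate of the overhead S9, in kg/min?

1670 kg/min

Overall lactose balance (none leaves overhead): lactose in fresh feed = lactose in product, i.e. 2130×0.135 = (1−0.337)·S2·0.625.
S2 = 287.55/(0.625×0.663) = 693.94 kg/min.
Recycle S7 = 0.337×693.94 = 233.86 kg/min.
Combined feed S8 = 2130 + 233.86 = 2363.9 kg/min.
Overhead S9 = S8 − S2 = 2363.9 − 693.94 = 1669.9 kg/min.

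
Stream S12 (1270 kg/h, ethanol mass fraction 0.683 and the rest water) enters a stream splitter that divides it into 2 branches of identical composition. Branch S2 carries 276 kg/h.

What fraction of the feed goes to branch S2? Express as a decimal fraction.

Fraction to S2 = 276/1270 = 0.2173.

0.217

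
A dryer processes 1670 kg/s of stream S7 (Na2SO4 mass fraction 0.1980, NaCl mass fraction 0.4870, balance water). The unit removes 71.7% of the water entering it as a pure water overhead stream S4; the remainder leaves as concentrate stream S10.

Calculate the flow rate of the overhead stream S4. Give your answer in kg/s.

water entering = 1670×0.315 = 526.05 kg/s; overhead removed = 0.717×526.05 = 377.18 kg/s.

377.2 kg/s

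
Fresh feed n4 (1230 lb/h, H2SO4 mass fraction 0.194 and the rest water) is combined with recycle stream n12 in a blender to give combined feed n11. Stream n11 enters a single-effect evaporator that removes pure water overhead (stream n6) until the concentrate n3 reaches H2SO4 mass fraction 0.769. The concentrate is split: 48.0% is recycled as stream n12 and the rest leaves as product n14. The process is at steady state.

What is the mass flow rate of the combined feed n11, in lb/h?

1516 lb/h

Overall H2SO4 balance (none leaves overhead): H2SO4 in fresh feed = H2SO4 in product, i.e. 1230×0.194 = (1−0.480)·n3·0.769.
n3 = 238.62/(0.769×0.520) = 596.73 lb/h.
Recycle n12 = 0.480×596.73 = 286.43 lb/h.
Combined feed n11 = 1230 + 286.43 = 1516.4 lb/h.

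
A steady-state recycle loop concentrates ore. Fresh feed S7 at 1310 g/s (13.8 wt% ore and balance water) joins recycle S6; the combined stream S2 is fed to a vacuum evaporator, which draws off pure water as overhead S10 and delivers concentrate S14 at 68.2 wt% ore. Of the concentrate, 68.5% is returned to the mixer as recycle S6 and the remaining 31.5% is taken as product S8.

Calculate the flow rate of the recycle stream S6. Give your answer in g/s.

Overall ore balance (none leaves overhead): ore in fresh feed = ore in product, i.e. 1310×0.138 = (1−0.685)·S14·0.682.
S14 = 180.78/(0.682×0.315) = 841.5 g/s.
Recycle S6 = 0.685×841.5 = 576.43 g/s.

576.4 g/s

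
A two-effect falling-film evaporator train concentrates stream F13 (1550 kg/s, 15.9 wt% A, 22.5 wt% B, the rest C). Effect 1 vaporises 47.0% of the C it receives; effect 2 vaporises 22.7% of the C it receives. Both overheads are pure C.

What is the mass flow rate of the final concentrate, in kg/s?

C in feed = 1550×0.616 = 954.8 kg/s.
After stage 1: C left = (1−0.470)×954.8 = 506.04; stream total = 1101.2 kg/s.
After stage 2: C left = (1−0.227)×506.04 = 391.17; final concentrate = 986.37 kg/s.

986.4 kg/s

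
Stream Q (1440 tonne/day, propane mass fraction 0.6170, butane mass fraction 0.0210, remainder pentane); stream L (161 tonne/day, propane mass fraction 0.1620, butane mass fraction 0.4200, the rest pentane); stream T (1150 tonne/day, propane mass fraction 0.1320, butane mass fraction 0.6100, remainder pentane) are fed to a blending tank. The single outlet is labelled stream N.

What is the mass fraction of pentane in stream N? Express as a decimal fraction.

Total flow out = 1440 + 161 + 1150 = 2751 tonne/day.
pentane in = 1440×0.362 + 161×0.418 + 1150×0.258 = 885.28 tonne/day.
pentane mass fraction in N = 885.28/2751 = 0.3218.

0.3218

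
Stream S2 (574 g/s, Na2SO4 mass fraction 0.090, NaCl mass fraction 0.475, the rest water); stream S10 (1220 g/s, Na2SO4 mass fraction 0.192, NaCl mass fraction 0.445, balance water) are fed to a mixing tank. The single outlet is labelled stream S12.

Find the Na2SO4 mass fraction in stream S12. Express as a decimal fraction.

0.159

Total flow out = 574 + 1220 = 1794 g/s.
Na2SO4 in = 574×0.090 + 1220×0.192 = 285.9 g/s.
Na2SO4 mass fraction in S12 = 285.9/1794 = 0.159.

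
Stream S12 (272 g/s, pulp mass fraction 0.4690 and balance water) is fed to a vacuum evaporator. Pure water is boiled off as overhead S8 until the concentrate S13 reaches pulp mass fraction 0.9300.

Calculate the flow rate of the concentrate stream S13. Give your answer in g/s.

pulp is conserved: 272×0.469 = 127.57 g/s all reports to the concentrate.
Concentrate = 127.57/(target fraction) = 137.17 g/s.

137.2 g/s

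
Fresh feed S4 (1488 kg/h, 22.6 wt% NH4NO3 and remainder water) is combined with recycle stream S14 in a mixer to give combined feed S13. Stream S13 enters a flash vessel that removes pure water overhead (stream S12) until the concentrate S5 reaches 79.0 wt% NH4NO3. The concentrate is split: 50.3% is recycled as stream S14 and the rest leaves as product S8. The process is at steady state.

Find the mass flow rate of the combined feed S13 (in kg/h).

Overall NH4NO3 balance (none leaves overhead): NH4NO3 in fresh feed = NH4NO3 in product, i.e. 1488×0.226 = (1−0.503)·S5·0.790.
S5 = 336.29/(0.790×0.497) = 856.5 kg/h.
Recycle S14 = 0.503×856.5 = 430.82 kg/h.
Combined feed S13 = 1488 + 430.82 = 1918.8 kg/h.

1919 kg/h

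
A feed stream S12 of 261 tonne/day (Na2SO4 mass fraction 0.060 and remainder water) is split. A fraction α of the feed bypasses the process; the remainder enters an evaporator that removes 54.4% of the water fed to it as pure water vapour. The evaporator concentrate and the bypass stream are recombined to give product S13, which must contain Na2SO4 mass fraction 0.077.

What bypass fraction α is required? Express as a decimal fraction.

0.568

All 261×0.060 = 15.66 tonne/day of Na2SO4 reaches S13, so S13 = 15.66/0.077 = 203.38 tonne/day and vapour = 57.623 tonne/day.
The evaporator receives (1−α)·261 of feed at 0.940 water and removes 0.544 of that water:
0.544×0.940×(1−α)×261 = 57.623
(1−α) = 57.623/133.46 = 0.4317;  α = 0.5683.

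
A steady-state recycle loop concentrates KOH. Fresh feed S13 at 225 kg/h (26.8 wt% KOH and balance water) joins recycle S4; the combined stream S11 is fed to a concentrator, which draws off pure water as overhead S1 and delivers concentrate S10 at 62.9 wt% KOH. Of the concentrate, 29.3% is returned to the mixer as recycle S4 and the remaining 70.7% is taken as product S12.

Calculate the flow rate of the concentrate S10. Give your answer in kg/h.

135.6 kg/h

Overall KOH balance (none leaves overhead): KOH in fresh feed = KOH in product, i.e. 225×0.268 = (1−0.293)·S10·0.629.
S10 = 60.3/(0.629×0.707) = 135.6 kg/h.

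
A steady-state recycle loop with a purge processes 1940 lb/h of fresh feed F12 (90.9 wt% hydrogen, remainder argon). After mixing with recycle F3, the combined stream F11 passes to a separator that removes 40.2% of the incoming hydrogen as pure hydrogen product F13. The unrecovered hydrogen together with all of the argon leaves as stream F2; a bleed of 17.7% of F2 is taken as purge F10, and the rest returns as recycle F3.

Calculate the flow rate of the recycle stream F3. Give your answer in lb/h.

argon enters only via F12 and leaves only via the purge: 1940×0.091 = 0.177×(argon in F2), and the separator passes all argon, so argon in F11 = argon in F2 = 997.4 lb/h.
hydrogen in F11: m_A = 1940×0.909 + (1−0.177)·(1−0.402)·m_A, so m_A = 1763.5/0.5078 = 3472.4 lb/h.
F2 = (1−0.402)×3472.4 + 997.4 = 3073.9 lb/h.
Recycle F3 = (1−0.177)×3073.9 = 2529.8 lb/h.

2530 lb/h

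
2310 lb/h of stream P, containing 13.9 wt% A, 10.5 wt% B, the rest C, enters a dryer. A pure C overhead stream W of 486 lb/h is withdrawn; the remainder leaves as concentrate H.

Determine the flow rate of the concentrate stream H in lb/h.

1824 lb/h

Concentrate = 2310 − 486 = 1824 lb/h.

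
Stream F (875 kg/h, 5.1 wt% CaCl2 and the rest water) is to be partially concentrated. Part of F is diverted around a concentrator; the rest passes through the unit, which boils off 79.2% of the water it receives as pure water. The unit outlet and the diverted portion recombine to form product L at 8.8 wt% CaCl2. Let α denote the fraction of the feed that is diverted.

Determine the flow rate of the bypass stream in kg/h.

All 875×0.051 = 44.625 kg/h of CaCl2 reaches L, so L = 44.625/0.088 = 507.1 kg/h and vapour = 367.9 kg/h.
The evaporator receives (1−α)·875 of feed at 0.949 water and removes 0.792 of that water:
0.792×0.949×(1−α)×875 = 367.9
(1−α) = 367.9/657.66 = 0.5594;  α = 0.4406.
Bypass flow = 0.4406×875 = 385.52 kg/h.

385.5 kg/h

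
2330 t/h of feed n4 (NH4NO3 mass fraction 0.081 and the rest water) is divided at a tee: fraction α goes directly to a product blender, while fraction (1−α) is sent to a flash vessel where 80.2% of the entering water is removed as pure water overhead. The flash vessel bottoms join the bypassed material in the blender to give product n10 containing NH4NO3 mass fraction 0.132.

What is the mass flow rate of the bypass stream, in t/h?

1109 t/h

All 2330×0.081 = 188.73 t/h of NH4NO3 reaches n10, so n10 = 188.73/0.132 = 1429.8 t/h and vapour = 900.23 t/h.
The evaporator receives (1−α)·2330 of feed at 0.919 water and removes 0.802 of that water:
0.802×0.919×(1−α)×2330 = 900.23
(1−α) = 900.23/1717.3 = 0.5242;  α = 0.4758.
Bypass flow = 0.4758×2330 = 1108.6 t/h.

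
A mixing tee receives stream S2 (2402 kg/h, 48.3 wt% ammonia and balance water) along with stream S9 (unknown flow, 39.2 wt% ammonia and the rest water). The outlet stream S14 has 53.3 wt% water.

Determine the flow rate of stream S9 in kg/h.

Let S9 be the unknown flow. Total out = 2402 + S9.
water balance: 1241.8 + 0.608·S9 = 0.533·(2402 + S9)
(0.608 − 0.533)·S9 = 0.533×2402 − 1241.8 = 38.432
S9 = 38.432 / 0.075 = 512.43 kg/h

512.4 kg/h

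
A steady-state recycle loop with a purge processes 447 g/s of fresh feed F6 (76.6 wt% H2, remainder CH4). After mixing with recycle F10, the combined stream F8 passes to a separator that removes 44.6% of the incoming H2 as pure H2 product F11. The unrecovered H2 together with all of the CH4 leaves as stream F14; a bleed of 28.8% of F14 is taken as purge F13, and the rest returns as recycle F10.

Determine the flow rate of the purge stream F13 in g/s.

194.8 g/s

CH4 enters only via F6 and leaves only via the purge: 447×0.234 = 0.288×(CH4 in F14), and the separator passes all CH4, so CH4 in F8 = CH4 in F14 = 363.19 g/s.
H2 in F8: m_A = 447×0.766 + (1−0.288)·(1−0.446)·m_A, so m_A = 342.4/0.6056 = 565.44 g/s.
F14 = (1−0.446)×565.44 + 363.19 = 676.44 g/s.
Purge F13 = 0.288×676.44 = 194.81 g/s.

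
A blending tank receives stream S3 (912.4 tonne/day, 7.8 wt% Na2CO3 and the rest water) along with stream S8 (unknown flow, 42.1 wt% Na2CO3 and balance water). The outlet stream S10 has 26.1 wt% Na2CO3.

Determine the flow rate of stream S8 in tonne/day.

1044 tonne/day

Let S8 be the unknown flow. Total out = 912.4 + S8.
Na2CO3 balance: 71.167 + 0.421·S8 = 0.261·(912.4 + S8)
(0.421 − 0.261)·S8 = 0.261×912.4 − 71.167 = 166.97
S8 = 166.97 / 0.160 = 1043.6 tonne/day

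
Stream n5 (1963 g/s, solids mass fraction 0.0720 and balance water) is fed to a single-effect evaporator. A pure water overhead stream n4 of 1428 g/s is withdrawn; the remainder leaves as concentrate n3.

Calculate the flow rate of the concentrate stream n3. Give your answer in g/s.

535 g/s

Concentrate = 1963 − 1428 = 535 g/s.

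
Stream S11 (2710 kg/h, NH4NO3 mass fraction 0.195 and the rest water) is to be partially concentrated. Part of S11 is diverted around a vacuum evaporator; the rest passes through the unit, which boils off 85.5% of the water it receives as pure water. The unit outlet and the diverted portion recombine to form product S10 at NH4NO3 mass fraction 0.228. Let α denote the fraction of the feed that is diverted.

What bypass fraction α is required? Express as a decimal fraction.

0.790

All 2710×0.195 = 528.45 kg/h of NH4NO3 reaches S10, so S10 = 528.45/0.228 = 2317.8 kg/h and vapour = 392.24 kg/h.
The evaporator receives (1−α)·2710 of feed at 0.805 water and removes 0.855 of that water:
0.855×0.805×(1−α)×2710 = 392.24
(1−α) = 392.24/1865.2 = 0.2103;  α = 0.7897.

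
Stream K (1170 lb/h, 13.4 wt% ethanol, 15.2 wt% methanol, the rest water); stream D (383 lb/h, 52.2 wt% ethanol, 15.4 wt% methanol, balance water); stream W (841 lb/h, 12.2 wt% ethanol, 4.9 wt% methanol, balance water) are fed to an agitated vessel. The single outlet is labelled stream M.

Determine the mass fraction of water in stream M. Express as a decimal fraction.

Total flow out = 1170 + 383 + 841 = 2394 lb/h.
water in = 1170×0.714 + 383×0.324 + 841×0.829 = 1656.7 lb/h.
water mass fraction in M = 1656.7/2394 = 0.692.

0.692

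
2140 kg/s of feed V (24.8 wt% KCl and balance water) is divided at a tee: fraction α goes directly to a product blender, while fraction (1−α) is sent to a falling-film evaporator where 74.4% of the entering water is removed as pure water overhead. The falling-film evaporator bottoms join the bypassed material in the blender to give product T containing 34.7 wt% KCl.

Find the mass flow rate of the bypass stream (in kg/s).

All 2140×0.248 = 530.72 kg/s of KCl reaches T, so T = 530.72/0.347 = 1529.5 kg/s and vapour = 610.55 kg/s.
The evaporator receives (1−α)·2140 of feed at 0.752 water and removes 0.744 of that water:
0.744×0.752×(1−α)×2140 = 610.55
(1−α) = 610.55/1197.3 = 0.5099;  α = 0.4901.
Bypass flow = 0.4901×2140 = 1048.7 kg/s.

1049 kg/s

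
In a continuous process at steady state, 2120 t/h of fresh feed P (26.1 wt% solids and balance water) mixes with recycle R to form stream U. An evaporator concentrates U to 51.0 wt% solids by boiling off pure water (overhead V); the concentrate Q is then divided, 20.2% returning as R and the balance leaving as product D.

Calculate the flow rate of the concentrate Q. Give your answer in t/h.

Overall solids balance (none leaves overhead): solids in fresh feed = solids in product, i.e. 2120×0.261 = (1−0.202)·Q·0.510.
Q = 553.32/(0.510×0.798) = 1359.6 t/h.

1360 t/h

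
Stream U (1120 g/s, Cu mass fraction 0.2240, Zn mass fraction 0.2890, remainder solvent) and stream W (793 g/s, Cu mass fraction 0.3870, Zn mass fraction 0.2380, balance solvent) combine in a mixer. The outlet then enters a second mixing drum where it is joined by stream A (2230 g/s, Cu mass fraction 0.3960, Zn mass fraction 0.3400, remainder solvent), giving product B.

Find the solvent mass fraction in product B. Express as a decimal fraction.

0.3455

Overall, product flow = 4143 g/s.
solvent in = 1120×0.487 + 793×0.375 + 2230×0.264 = 1431.5 g/s.
solvent fraction in B = 0.3455.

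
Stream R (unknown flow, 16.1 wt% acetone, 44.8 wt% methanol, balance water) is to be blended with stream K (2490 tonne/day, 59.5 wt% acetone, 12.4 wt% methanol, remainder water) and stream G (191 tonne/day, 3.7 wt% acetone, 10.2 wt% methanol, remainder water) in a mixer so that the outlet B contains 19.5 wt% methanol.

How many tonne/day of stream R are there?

769 tonne/day

Let R be the unknown flow. Total out = 2681 + R.
methanol balance: 328.24 + 0.448·R = 0.195·(2681 + R)
(0.448 − 0.195)·R = 0.195×2681 − 328.24 = 194.55
R = 194.55 / 0.253 = 768.98 tonne/day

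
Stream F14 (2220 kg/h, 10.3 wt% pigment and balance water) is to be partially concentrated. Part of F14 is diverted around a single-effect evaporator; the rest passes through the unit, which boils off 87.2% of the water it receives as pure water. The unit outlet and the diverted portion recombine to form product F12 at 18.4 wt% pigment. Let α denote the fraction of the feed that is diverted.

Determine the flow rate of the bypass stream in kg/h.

970.6 kg/h

All 2220×0.103 = 228.66 kg/h of pigment reaches F12, so F12 = 228.66/0.184 = 1242.7 kg/h and vapour = 977.28 kg/h.
The evaporator receives (1−α)·2220 of feed at 0.897 water and removes 0.872 of that water:
0.872×0.897×(1−α)×2220 = 977.28
(1−α) = 977.28/1736.4 = 0.5628;  α = 0.4372.
Bypass flow = 0.4372×2220 = 970.57 kg/h.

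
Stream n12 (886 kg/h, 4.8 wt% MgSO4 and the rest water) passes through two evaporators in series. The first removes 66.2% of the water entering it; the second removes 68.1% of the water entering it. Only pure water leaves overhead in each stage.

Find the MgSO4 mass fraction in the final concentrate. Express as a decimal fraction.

0.319

water in feed = 886×0.952 = 843.47 kg/h.
After stage 1: water left = (1−0.662)×843.47 = 285.09; stream total = 327.62 kg/h.
After stage 2: water left = (1−0.681)×285.09 = 90.945; final concentrate = 133.47 kg/h.
MgSO4 fraction = 42.528/133.47 = 0.319.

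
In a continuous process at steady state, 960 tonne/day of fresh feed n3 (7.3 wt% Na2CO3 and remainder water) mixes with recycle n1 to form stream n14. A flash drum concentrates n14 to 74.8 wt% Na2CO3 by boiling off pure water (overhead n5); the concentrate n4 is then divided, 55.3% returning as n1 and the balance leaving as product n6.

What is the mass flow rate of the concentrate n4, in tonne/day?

Overall Na2CO3 balance (none leaves overhead): Na2CO3 in fresh feed = Na2CO3 in product, i.e. 960×0.073 = (1−0.553)·n4·0.748.
n4 = 70.08/(0.748×0.447) = 209.6 tonne/day.

209.6 tonne/day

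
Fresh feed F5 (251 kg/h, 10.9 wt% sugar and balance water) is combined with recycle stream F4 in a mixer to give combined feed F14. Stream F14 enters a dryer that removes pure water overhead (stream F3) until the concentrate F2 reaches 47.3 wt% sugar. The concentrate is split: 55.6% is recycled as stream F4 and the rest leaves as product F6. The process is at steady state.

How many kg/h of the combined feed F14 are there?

Overall sugar balance (none leaves overhead): sugar in fresh feed = sugar in product, i.e. 251×0.109 = (1−0.556)·F2·0.473.
F2 = 27.359/(0.473×0.444) = 130.27 kg/h.
Recycle F4 = 0.556×130.27 = 72.432 kg/h.
Combined feed F14 = 251 + 72.432 = 323.43 kg/h.

323.4 kg/h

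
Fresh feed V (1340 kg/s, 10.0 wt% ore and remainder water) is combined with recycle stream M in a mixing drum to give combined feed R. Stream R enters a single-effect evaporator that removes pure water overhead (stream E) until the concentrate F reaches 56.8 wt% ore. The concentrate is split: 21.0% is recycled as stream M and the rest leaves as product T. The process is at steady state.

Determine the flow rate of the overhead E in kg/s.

1104 kg/s

Overall ore balance (none leaves overhead): ore in fresh feed = ore in product, i.e. 1340×0.100 = (1−0.210)·F·0.568.
F = 134/(0.568×0.790) = 298.63 kg/s.
Recycle M = 0.210×298.63 = 62.712 kg/s.
Combined feed R = 1340 + 62.712 = 1402.7 kg/s.
Overhead E = R − F = 1402.7 − 298.63 = 1104.1 kg/s.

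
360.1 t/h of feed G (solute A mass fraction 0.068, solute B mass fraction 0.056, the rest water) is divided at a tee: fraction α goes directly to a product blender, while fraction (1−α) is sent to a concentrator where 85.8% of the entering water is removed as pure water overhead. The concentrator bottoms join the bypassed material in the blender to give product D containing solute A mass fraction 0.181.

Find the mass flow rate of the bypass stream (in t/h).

60.99 t/h

All 360.1×0.068 = 24.487 t/h of solute A reaches D, so D = 24.487/0.181 = 135.29 t/h and vapour = 224.81 t/h.
The evaporator receives (1−α)·360.1 of feed at 0.876 water and removes 0.858 of that water:
0.858×0.876×(1−α)×360.1 = 224.81
(1−α) = 224.81/270.65 = 0.8306;  α = 0.1694.
Bypass flow = 0.1694×360.1 = 60.99 t/h.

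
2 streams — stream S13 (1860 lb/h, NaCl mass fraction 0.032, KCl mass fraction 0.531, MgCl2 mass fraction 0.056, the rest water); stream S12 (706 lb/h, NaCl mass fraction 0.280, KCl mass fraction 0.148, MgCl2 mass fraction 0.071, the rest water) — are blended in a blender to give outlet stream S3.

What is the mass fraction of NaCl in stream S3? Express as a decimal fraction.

Total flow out = 1860 + 706 = 2566 lb/h.
NaCl in = 1860×0.032 + 706×0.280 = 257.2 lb/h.
NaCl mass fraction in S3 = 257.2/2566 = 0.100.

0.100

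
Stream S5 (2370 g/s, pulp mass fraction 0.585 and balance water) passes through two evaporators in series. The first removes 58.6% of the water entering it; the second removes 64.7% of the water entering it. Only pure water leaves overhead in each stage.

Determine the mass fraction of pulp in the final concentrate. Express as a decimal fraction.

0.906

water in feed = 2370×0.415 = 983.55 g/s.
After stage 1: water left = (1−0.586)×983.55 = 407.19; stream total = 1793.6 g/s.
After stage 2: water left = (1−0.647)×407.19 = 143.74; final concentrate = 1530.2 g/s.
pulp fraction = 1386.4/1530.2 = 0.906.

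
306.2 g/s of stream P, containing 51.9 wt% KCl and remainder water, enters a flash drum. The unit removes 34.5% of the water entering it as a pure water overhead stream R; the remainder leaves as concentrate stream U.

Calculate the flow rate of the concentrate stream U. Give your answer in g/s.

water entering = 306.2×0.481 = 147.28 g/s; overhead removed = 0.345×147.28 = 50.812 g/s.
Concentrate = 306.2 − 50.812 = 255.39 g/s.

255.4 g/s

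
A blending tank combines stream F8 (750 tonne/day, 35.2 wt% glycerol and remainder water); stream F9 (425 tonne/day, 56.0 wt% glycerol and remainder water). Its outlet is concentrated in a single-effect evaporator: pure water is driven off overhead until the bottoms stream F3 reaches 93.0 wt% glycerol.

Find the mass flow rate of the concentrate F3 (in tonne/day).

glycerol entering = 750×0.352 + 425×0.560 = 502 tonne/day.
All glycerol reports to F3, so F3 = 502/0.930 = 539.78 tonne/day.

539.8 tonne/day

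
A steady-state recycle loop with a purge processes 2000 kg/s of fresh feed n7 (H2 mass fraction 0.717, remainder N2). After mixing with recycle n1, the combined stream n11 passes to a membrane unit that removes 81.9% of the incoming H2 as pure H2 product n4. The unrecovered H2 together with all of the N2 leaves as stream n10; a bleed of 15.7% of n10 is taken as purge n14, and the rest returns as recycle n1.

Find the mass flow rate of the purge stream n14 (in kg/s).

N2 enters only via n7 and leaves only via the purge: 2000×0.283 = 0.157×(N2 in n10), and the membrane unit passes all N2, so N2 in n11 = N2 in n10 = 3605.1 kg/s.
H2 in n11: m_A = 2000×0.717 + (1−0.157)·(1−0.819)·m_A, so m_A = 1434/0.8474 = 1692.2 kg/s.
n10 = (1−0.819)×1692.2 + 3605.1 = 3911.4 kg/s.
Purge n14 = 0.157×3911.4 = 614.09 kg/s.

614.1 kg/s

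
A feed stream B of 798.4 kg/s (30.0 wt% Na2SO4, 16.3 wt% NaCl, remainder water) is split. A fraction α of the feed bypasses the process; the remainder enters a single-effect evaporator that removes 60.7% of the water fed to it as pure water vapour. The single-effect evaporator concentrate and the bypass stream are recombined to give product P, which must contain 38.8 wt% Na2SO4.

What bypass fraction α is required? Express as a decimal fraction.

0.304

All 798.4×0.300 = 239.52 kg/s of Na2SO4 reaches P, so P = 239.52/0.388 = 617.32 kg/s and vapour = 181.08 kg/s.
The evaporator receives (1−α)·798.4 of feed at 0.537 water and removes 0.607 of that water:
0.607×0.537×(1−α)×798.4 = 181.08
(1−α) = 181.08/260.25 = 0.6958;  α = 0.3042.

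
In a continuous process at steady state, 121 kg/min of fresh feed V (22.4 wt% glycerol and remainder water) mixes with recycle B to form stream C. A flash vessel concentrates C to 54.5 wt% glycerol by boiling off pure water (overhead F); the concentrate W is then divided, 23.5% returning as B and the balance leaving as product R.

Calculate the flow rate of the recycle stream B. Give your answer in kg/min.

Overall glycerol balance (none leaves overhead): glycerol in fresh feed = glycerol in product, i.e. 121×0.224 = (1−0.235)·W·0.545.
W = 27.104/(0.545×0.765) = 65.009 kg/min.
Recycle B = 0.235×65.009 = 15.277 kg/min.

15.28 kg/min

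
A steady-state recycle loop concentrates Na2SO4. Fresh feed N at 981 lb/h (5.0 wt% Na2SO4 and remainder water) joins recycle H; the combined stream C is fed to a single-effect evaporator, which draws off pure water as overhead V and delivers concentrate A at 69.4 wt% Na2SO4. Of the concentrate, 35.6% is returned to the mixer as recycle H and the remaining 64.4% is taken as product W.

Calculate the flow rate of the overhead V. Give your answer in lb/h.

910.3 lb/h

Overall Na2SO4 balance (none leaves overhead): Na2SO4 in fresh feed = Na2SO4 in product, i.e. 981×0.050 = (1−0.356)·A·0.694.
A = 49.05/(0.694×0.644) = 109.75 lb/h.
Recycle H = 0.356×109.75 = 39.07 lb/h.
Combined feed C = 981 + 39.07 = 1020.1 lb/h.
Overhead V = C − A = 1020.1 − 109.75 = 910.32 lb/h.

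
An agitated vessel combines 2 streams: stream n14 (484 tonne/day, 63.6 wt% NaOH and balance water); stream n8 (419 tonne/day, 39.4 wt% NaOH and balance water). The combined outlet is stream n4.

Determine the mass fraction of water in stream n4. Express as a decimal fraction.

Total flow out = 484 + 419 = 903 tonne/day.
water in = 484×0.364 + 419×0.606 = 430.09 tonne/day.
water mass fraction in n4 = 430.09/903 = 0.476.

0.476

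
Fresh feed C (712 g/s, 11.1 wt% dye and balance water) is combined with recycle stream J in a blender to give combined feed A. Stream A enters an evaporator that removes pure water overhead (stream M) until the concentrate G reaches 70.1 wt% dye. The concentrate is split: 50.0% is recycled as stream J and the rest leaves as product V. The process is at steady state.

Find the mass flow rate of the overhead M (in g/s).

599.3 g/s

Overall dye balance (none leaves overhead): dye in fresh feed = dye in product, i.e. 712×0.111 = (1−0.500)·G·0.701.
G = 79.032/(0.701×0.500) = 225.48 g/s.
Recycle J = 0.500×225.48 = 112.74 g/s.
Combined feed A = 712 + 112.74 = 824.74 g/s.
Overhead M = A − G = 824.74 − 225.48 = 599.26 g/s.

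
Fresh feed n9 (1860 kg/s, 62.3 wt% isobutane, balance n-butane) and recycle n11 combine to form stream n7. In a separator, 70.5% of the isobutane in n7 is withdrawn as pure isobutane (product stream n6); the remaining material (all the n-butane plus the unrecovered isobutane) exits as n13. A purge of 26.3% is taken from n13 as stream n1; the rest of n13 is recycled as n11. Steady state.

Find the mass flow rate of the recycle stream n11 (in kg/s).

2287 kg/s

n-butane enters only via n9 and leaves only via the purge: 1860×0.377 = 0.263×(n-butane in n13), and the separator passes all n-butane, so n-butane in n7 = n-butane in n13 = 2666.2 kg/s.
isobutane in n7: m_A = 1860×0.623 + (1−0.263)·(1−0.705)·m_A, so m_A = 1158.8/0.7826 = 1480.7 kg/s.
n13 = (1−0.705)×1480.7 + 2666.2 = 3103 kg/s.
Recycle n11 = (1−0.263)×3103 = 2286.9 kg/s.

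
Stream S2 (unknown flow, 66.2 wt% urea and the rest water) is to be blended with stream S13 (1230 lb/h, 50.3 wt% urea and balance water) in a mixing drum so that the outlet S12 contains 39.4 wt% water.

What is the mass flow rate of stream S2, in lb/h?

2262 lb/h

Let S2 be the unknown flow. Total out = 1230 + S2.
water balance: 611.31 + 0.338·S2 = 0.394·(1230 + S2)
(0.338 − 0.394)·S2 = 0.394×1230 − 611.31 = -126.69
S2 = -126.69 / -0.056 = 2262.3 lb/h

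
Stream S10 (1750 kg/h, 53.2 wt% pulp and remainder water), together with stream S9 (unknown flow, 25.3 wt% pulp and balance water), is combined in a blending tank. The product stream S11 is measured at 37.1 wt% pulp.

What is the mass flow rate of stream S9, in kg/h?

2388 kg/h

Let S9 be the unknown flow. Total out = 1750 + S9.
pulp balance: 931 + 0.253·S9 = 0.371·(1750 + S9)
(0.253 − 0.371)·S9 = 0.371×1750 − 931 = -281.75
S9 = -281.75 / -0.118 = 2387.7 kg/h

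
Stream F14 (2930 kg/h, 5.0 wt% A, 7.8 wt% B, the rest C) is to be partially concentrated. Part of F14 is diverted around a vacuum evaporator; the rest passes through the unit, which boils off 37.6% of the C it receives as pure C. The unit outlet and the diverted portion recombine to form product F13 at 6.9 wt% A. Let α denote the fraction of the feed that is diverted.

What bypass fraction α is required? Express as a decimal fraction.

All 2930×0.050 = 146.5 kg/h of A reaches F13, so F13 = 146.5/0.069 = 2123.2 kg/h and vapour = 806.81 kg/h.
The evaporator receives (1−α)·2930 of feed at 0.872 C and removes 0.376 of that C:
0.376×0.872×(1−α)×2930 = 806.81
(1−α) = 806.81/960.66 = 0.8398;  α = 0.1602.

0.160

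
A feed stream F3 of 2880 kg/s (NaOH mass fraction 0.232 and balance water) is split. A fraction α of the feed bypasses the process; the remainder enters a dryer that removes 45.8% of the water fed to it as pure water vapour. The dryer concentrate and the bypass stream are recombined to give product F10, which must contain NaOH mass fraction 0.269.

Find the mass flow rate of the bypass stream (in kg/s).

All 2880×0.232 = 668.16 kg/s of NaOH reaches F10, so F10 = 668.16/0.269 = 2483.9 kg/s and vapour = 396.13 kg/s.
The evaporator receives (1−α)·2880 of feed at 0.768 water and removes 0.458 of that water:
0.458×0.768×(1−α)×2880 = 396.13
(1−α) = 396.13/1013 = 0.3910;  α = 0.6090.
Bypass flow = 0.6090×2880 = 1753.8 kg/s.

1754 kg/s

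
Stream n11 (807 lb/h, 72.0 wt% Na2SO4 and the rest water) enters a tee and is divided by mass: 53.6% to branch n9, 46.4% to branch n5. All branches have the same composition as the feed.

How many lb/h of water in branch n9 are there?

121.1 lb/h

Branch n9 total = 0.536×807 = 432.55 lb/h.
water in n9 = 0.280×432.55 = 121.11 lb/h.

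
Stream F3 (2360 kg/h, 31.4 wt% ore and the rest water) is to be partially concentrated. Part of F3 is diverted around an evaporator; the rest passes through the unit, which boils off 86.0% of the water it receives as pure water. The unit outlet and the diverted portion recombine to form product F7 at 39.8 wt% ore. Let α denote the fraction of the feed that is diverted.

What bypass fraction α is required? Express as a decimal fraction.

All 2360×0.314 = 741.04 kg/h of ore reaches F7, so F7 = 741.04/0.398 = 1861.9 kg/h and vapour = 498.09 kg/h.
The evaporator receives (1−α)·2360 of feed at 0.686 water and removes 0.860 of that water:
0.860×0.686×(1−α)×2360 = 498.09
(1−α) = 498.09/1392.3 = 0.3577;  α = 0.6423.

0.642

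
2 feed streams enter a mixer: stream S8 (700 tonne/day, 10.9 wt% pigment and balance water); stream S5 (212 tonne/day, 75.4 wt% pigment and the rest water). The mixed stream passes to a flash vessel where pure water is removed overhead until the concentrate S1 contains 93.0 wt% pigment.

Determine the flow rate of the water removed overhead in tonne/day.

pigment entering = 700×0.109 + 212×0.754 = 236.15 tonne/day.
All pigment reports to S1, so S1 = 236.15/0.930 = 253.92 tonne/day.
Total feed = 912 tonne/day; overhead = 912 − 253.92 = 658.08 tonne/day.

658.1 tonne/day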